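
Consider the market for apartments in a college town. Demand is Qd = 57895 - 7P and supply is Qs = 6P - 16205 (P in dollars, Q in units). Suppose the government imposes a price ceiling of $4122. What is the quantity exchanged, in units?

Without the control the market clears where 57895 - 7P = 6P - 16205, i.e. P* = 5700 and Q* = 17995.
Because the ceiling (4122) lies below the market-clearing price, it is binding.
At P = 4122: Qd = 57895 - 7·4122 = 29041 and Qs = 6·4122 - 16205 = 8527.
The quantity actually transacted is the short side, supply: 8527.

8527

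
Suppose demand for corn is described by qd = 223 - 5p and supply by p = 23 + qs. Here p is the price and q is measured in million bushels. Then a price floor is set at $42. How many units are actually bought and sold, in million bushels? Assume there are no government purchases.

13

Rearranging supply gives qs = p - 23. Equilibrium: 223 - 5p = p - 23, so 246 = 6p and p* = 41, q* = 18.
The floor of 42 is above the equilibrium price 41, so it binds.
At p = 42: qd = 223 - 5·42 = 13 and qs = 42 - 23 = 19.
The quantity actually transacted is the short side, demand: 13.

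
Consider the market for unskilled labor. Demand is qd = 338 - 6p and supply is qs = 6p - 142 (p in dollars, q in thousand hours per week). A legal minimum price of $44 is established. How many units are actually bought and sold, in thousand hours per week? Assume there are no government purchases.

In a free market, 338 - 6p = 6p - 142 gives the equilibrium p* = 40, q* = 98.
The floor of 44 is above the equilibrium price 40, so it binds.
At p = 44: qd = 338 - 6·44 = 74 and qs = 6·44 - 142 = 122.
The quantity actually transacted is the short side, demand: 74.

74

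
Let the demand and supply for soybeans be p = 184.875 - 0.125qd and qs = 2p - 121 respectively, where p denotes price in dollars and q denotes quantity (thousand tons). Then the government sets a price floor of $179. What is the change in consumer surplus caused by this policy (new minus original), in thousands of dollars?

-2337

Rearranging demand gives qd = 1479 - 8p. Equilibrium: 1479 - 8p = 2p - 121, so 1600 = 10p and p* = 160, q* = 199.
Because the floor (179) lies above the market-clearing price, it is binding.
At p = 179: qd = 1479 - 8·179 = 47 and qs = 2·179 - 121 = 237.
Consumer surplus without the control is ½ · (184.875 - 160) · 199 = 2475.0625.
With the floor, consumers buy 47 units at 179, so CS = ½ · (184.875 - 179) · 47 = 138.0625.
Change in consumer surplus = 138.0625 - 2475.0625 = -2337.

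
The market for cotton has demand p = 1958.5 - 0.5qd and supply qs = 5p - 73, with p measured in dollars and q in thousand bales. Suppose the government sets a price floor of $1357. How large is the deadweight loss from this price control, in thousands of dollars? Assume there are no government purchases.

867116.6

Rearranging demand gives qd = 3917 - 2p. Setting quantity demanded equal to quantity supplied, 3917 - 2p = 5p - 73, gives p* = 570 and q* = 2777.
Since 1357 > 570, the floor is binding.
At p = 1357: qd = 3917 - 2·1357 = 1203 and qs = 5·1357 - 73 = 6712.
Quantity traded falls to 1203. At q = 1203 the demand price is (3917 - 1203)/2 = 1357 and the supply price is (73 + 1203)/5 = 255.2.
Deadweight loss = ½ · (1357 - 255.2) · (2777 - 1203) = ½ · 1101.8 · 1574 = 867116.6.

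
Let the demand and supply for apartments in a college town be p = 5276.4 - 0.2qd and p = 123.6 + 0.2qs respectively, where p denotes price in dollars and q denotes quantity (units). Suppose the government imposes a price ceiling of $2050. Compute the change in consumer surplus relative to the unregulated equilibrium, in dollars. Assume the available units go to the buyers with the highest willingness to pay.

5204550

Rearranging demand gives qd = 26382 - 5p; rearranging supply gives qs = 5p - 618. In a free market, 26382 - 5p = 5p - 618 gives the equilibrium p* = 2700, q* = 12882.
Because the ceiling (2050) lies below the market-clearing price, it is binding.
At p = 2050: qd = 26382 - 5·2050 = 16132 and qs = 5·2050 - 618 = 9632.
Consumer surplus without the control is ½ · (5276.4 - 2700) · 12882 = 16594592.4.
With the ceiling, 9632 units are sold at 2050 (assume they go to the highest-value buyers). The demand price at q = 9632 is 3350, so CS = ½ · [(5276.4 - 2050) + (3350 - 2050)] · 9632 = 21799142.4.
Change in consumer surplus = 21799142.4 - 16594592.4 = 5204550.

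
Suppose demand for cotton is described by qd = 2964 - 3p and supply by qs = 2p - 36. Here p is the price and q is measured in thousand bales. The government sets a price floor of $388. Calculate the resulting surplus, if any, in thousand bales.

In a free market, 2964 - 3p = 2p - 36 gives the equilibrium p* = 600, q* = 1164.
Since 388 is below p* = 600, the floor does not bind and the free-market outcome prevails.
Since the control does not bind, there is no surplus.

0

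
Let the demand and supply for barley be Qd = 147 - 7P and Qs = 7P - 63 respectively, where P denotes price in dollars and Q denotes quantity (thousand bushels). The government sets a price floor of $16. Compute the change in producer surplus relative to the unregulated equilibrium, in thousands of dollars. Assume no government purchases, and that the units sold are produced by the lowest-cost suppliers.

31.5

Setting quantity demanded equal to quantity supplied, 147 - 7P = 7P - 63, gives P* = 15 and Q* = 42.
The floor of 16 is above the equilibrium price 15, so it binds.
At P = 16: Qd = 147 - 7·16 = 35 and Qs = 7·16 - 63 = 49.
Producer surplus without the control is ½ · (15 - 9) · 42 = 126.
With the floor, 35 units are sold at 16. The supply price at Q = 35 is 14, so PS = ½ · [(16 - 9) + (16 - 14)] · 35 = 157.5.
Change in producer surplus = 157.5 - 126 = 31.5.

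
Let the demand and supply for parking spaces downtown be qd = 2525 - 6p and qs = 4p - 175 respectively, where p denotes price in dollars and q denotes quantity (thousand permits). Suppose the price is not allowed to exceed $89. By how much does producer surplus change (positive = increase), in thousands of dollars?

-98283

Equilibrium: 2525 - 6p = 4p - 175, so 2700 = 10p and p* = 270, q* = 905.
The ceiling of 89 is below the equilibrium price 270, so it binds.
At p = 89: qd = 2525 - 6·89 = 1991 and qs = 4·89 - 175 = 181.
Producer surplus without the control is ½ · (270 - 43.75) · 905 = 102378.125.
With the ceiling, producers sell 181 units at 89, so PS = ½ · (89 - 43.75) · 181 = 4095.125.
Change in producer surplus = 4095.125 - 102378.125 = -98283.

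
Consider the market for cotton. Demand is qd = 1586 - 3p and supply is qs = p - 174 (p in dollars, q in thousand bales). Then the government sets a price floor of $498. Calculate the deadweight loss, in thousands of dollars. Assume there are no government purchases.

Setting quantity demanded equal to quantity supplied, 1586 - 3p = p - 174, gives p* = 440 and q* = 266.
Because the floor (498) lies above the market-clearing price, it is binding.
At p = 498: qd = 1586 - 3·498 = 92 and qs = 498 - 174 = 324.
Quantity traded falls to 92. At q = 92 the demand price is (1586 - 92)/3 = 498 and the supply price is 174 + 92 = 266.
Deadweight loss = ½ · (498 - 266) · (266 - 92) = ½ · 232 · 174 = 20184.

20184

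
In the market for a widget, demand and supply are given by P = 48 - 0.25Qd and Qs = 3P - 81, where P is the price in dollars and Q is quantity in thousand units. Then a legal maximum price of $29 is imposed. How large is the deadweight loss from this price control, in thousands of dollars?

262.5

Rearranging demand gives Qd = 192 - 4P. Equilibrium: 192 - 4P = 3P - 81, so 273 = 7P and P* = 39, Q* = 36.
Since 29 < 39, the ceiling is binding.
At P = 29: Qd = 192 - 4·29 = 76 and Qs = 3·29 - 81 = 6.
Quantity traded falls to 6. At Q = 6 the demand price is (192 - 6)/4 = 46.5 and the supply price is (81 + 6)/3 = 29.
Deadweight loss = ½ · (46.5 - 29) · (36 - 6) = ½ · 17.5 · 30 = 262.5.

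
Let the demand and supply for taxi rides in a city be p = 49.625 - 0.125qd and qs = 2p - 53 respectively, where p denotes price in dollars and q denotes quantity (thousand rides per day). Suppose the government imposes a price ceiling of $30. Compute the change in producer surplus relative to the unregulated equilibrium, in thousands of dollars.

Rearranging demand gives qd = 397 - 8p. Without the control the market clears where 397 - 8p = 2p - 53, i.e. p* = 45 and q* = 37.
Since 30 < 45, the ceiling is binding.
At p = 30: qd = 397 - 8·30 = 157 and qs = 2·30 - 53 = 7.
Producer surplus without the control is ½ · (45 - 26.5) · 37 = 342.25.
With the ceiling, producers sell 7 units at 30, so PS = ½ · (30 - 26.5) · 7 = 12.25.
Change in producer surplus = 12.25 - 342.25 = -330.

-330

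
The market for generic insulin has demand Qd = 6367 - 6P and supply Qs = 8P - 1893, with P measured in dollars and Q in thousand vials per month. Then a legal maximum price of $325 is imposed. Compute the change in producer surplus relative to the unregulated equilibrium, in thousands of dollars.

-468255

Setting quantity demanded equal to quantity supplied, 6367 - 6P = 8P - 1893, gives P* = 590 and Q* = 2827.
The ceiling of 325 is below the equilibrium price 590, so it binds.
At P = 325: Qd = 6367 - 6·325 = 4417 and Qs = 8·325 - 1893 = 707.
Producer surplus without the control is ½ · (590 - 236.625) · 2827 = 499495.5625.
With the ceiling, producers sell 707 units at 325, so PS = ½ · (325 - 236.625) · 707 = 31240.5625.
Change in producer surplus = 31240.5625 - 499495.5625 = -468255.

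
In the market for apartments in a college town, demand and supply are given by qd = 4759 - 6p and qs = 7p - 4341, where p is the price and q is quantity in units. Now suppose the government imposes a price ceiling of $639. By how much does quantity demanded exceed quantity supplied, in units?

Equilibrium: 4759 - 6p = 7p - 4341, so 9100 = 13p and p* = 700, q* = 559.
Because the ceiling (639) lies below the market-clearing price, it is binding.
At p = 639: qd = 4759 - 6·639 = 925 and qs = 7·639 - 4341 = 132.
Shortage = qd - qs = 925 - 132 = 793.

793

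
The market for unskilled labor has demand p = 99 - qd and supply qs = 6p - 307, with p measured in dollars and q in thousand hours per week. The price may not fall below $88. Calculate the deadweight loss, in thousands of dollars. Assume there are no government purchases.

Rearranging demand gives qd = 99 - p. In a free market, 99 - p = 6p - 307 gives the equilibrium p* = 58, q* = 41.
Since 88 > 58, the floor is binding.
At p = 88: qd = 99 - 88 = 11 and qs = 6·88 - 307 = 221.
Quantity traded falls to 11. At q = 11 the demand price is 99 - 11 = 88 and the supply price is (307 + 11)/6 = 53.
Deadweight loss = ½ · (88 - 53) · (41 - 11) = ½ · 35 · 30 = 525.

525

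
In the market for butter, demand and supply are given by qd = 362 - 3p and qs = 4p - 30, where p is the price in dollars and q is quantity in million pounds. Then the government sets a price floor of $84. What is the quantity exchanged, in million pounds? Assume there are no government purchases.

110

Equilibrium: 362 - 3p = 4p - 30, so 392 = 7p and p* = 56, q* = 194.
Because the floor (84) lies above the market-clearing price, it is binding.
At p = 84: qd = 362 - 3·84 = 110 and qs = 4·84 - 30 = 306.
The quantity actually transacted is the short side, demand: 110.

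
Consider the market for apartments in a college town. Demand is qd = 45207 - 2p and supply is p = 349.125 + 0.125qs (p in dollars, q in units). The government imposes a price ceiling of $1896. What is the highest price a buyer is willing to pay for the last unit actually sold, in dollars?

Rearranging supply gives qs = 8p - 2793. Setting quantity demanded equal to quantity supplied, 45207 - 2p = 8p - 2793, gives p* = 4800 and q* = 35607.
Since 1896 < 4800, the ceiling is binding.
At p = 1896: qd = 45207 - 2·1896 = 41415 and qs = 8·1896 - 2793 = 12375.
Only 12375 units reach the market. On the demand curve, the marginal buyer's willingness to pay at q = 12375 is (45207 - 12375)/2 = 16416.

16416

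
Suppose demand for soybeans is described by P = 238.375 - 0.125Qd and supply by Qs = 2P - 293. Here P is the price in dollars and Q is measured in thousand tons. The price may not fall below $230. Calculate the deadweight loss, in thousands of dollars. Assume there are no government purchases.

Rearranging demand gives Qd = 1907 - 8P. Equilibrium: 1907 - 8P = 2P - 293, so 2200 = 10P and P* = 220, Q* = 147.
The floor of 230 is above the equilibrium price 220, so it binds.
At P = 230: Qd = 1907 - 8·230 = 67 and Qs = 2·230 - 293 = 167.
Quantity traded falls to 67. At Q = 67 the demand price is (1907 - 67)/8 = 230 and the supply price is (293 + 67)/2 = 180.
Deadweight loss = ½ · (230 - 180) · (147 - 67) = ½ · 50 · 80 = 2000.

2000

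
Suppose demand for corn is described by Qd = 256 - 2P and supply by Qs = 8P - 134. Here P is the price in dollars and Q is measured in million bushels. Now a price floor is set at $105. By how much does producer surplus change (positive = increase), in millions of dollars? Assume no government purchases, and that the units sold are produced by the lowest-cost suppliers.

1947

Equilibrium: 256 - 2P = 8P - 134, so 390 = 10P and P* = 39, Q* = 178.
Since 105 > 39, the floor is binding.
At P = 105: Qd = 256 - 2·105 = 46 and Qs = 8·105 - 134 = 706.
Producer surplus without the control is ½ · (39 - 16.75) · 178 = 1980.25.
With the floor, 46 units are sold at 105. The supply price at Q = 46 is 22.5, so PS = ½ · [(105 - 16.75) + (105 - 22.5)] · 46 = 3927.25.
Change in producer surplus = 3927.25 - 1980.25 = 1947.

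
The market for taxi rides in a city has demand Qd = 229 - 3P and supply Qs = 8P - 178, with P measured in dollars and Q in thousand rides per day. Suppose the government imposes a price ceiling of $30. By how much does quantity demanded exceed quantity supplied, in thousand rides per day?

77

Equilibrium: 229 - 3P = 8P - 178, so 407 = 11P and P* = 37, Q* = 118.
Since 30 < 37, the ceiling is binding.
At P = 30: Qd = 229 - 3·30 = 139 and Qs = 8·30 - 178 = 62.
Shortage = Qd - Qs = 139 - 62 = 77.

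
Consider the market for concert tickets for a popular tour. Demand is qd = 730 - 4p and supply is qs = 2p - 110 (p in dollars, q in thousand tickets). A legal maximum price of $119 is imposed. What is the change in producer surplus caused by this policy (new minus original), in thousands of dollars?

Without the control the market clears where 730 - 4p = 2p - 110, i.e. p* = 140 and q* = 170.
The ceiling of 119 is below the equilibrium price 140, so it binds.
At p = 119: qd = 730 - 4·119 = 254 and qs = 2·119 - 110 = 128.
Producer surplus without the control is ½ · (140 - 55) · 170 = 7225.
With the ceiling, producers sell 128 units at 119, so PS = ½ · (119 - 55) · 128 = 4096.
Change in producer surplus = 4096 - 7225 = -3129.

-3129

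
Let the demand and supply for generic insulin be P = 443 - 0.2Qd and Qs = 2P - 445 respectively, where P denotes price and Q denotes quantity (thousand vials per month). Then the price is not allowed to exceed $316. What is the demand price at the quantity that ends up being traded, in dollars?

405.6

Rearranging demand gives Qd = 2215 - 5P. Setting quantity demanded equal to quantity supplied, 2215 - 5P = 2P - 445, gives P* = 380 and Q* = 315.
Since 316 < 380, the ceiling is binding.
At P = 316: Qd = 2215 - 5·316 = 635 and Qs = 2·316 - 445 = 187.
Only 187 units reach the market. On the demand curve, the marginal buyer's willingness to pay at Q = 187 is (2215 - 187)/5 = 405.6.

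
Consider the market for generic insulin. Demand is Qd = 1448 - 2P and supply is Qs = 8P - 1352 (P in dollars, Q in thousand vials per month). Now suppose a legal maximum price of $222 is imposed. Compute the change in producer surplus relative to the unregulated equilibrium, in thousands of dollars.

Setting quantity demanded equal to quantity supplied, 1448 - 2P = 8P - 1352, gives P* = 280 and Q* = 888.
The ceiling of 222 is below the equilibrium price 280, so it binds.
At P = 222: Qd = 1448 - 2·222 = 1004 and Qs = 8·222 - 1352 = 424.
Producer surplus without the control is ½ · (280 - 169) · 888 = 49284.
With the ceiling, producers sell 424 units at 222, so PS = ½ · (222 - 169) · 424 = 11236.
Change in producer surplus = 11236 - 49284 = -38048.

-38048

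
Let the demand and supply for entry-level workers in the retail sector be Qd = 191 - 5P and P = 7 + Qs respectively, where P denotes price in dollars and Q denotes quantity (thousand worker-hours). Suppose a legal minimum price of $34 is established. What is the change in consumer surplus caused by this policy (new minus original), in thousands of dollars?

Rearranging supply gives Qs = P - 7. In a free market, 191 - 5P = P - 7 gives the equilibrium P* = 33, Q* = 26.
Because the floor (34) lies above the market-clearing price, it is binding.
At P = 34: Qd = 191 - 5·34 = 21 and Qs = 34 - 7 = 27.
Consumer surplus without the control is ½ · (38.2 - 33) · 26 = 67.6.
With the floor, consumers buy 21 units at 34, so CS = ½ · (38.2 - 34) · 21 = 44.1.
Change in consumer surplus = 44.1 - 67.6 = -23.5.

-23.5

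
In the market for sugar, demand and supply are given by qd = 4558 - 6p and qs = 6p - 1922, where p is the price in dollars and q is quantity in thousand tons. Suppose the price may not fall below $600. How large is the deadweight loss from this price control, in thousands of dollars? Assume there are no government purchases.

21600

Equilibrium: 4558 - 6p = 6p - 1922, so 6480 = 12p and p* = 540, q* = 1318.
Because the floor (600) lies above the market-clearing price, it is binding.
At p = 600: qd = 4558 - 6·600 = 958 and qs = 6·600 - 1922 = 1678.
Quantity traded falls to 958. At q = 958 the demand price is (4558 - 958)/6 = 600 and the supply price is (1922 + 958)/6 = 480.
Deadweight loss = ½ · (600 - 480) · (1318 - 958) = ½ · 120 · 360 = 21600.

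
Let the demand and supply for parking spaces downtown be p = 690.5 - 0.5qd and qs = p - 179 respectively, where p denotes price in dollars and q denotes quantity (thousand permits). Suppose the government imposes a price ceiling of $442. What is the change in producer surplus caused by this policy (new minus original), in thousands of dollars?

Rearranging demand gives qd = 1381 - 2p. Without the control the market clears where 1381 - 2p = p - 179, i.e. p* = 520 and q* = 341.
The ceiling of 442 is below the equilibrium price 520, so it binds.
At p = 442: qd = 1381 - 2·442 = 497 and qs = 442 - 179 = 263.
Producer surplus without the control is ½ · (520 - 179) · 341 = 58140.5.
With the ceiling, producers sell 263 units at 442, so PS = ½ · (442 - 179) · 263 = 34584.5.
Change in producer surplus = 34584.5 - 58140.5 = -23556.

-23556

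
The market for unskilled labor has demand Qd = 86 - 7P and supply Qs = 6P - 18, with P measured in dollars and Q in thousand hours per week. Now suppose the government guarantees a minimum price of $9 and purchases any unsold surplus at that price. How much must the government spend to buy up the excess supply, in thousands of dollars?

117

In a free market, 86 - 7P = 6P - 18 gives the equilibrium P* = 8, Q* = 30.
The floor of 9 is above the equilibrium price 8, so it binds.
At P = 9: Qd = 86 - 7·9 = 23 and Qs = 6·9 - 18 = 36.
Surplus = Qs - Qd = 13.
Government expenditure = surplus × support price = 13 × 9 = 117.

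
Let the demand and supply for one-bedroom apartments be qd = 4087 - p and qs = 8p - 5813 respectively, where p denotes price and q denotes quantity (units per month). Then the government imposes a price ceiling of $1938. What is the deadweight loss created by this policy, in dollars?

0

Setting quantity demanded equal to quantity supplied, 4087 - p = 8p - 5813, gives p* = 1100 and q* = 2987.
The ceiling of 1938 is above the equilibrium price 1100, so it is not binding; the market clears at p* = 1100, q* = 2987.
Since the control does not bind, no trades are prevented and deadweight loss is zero.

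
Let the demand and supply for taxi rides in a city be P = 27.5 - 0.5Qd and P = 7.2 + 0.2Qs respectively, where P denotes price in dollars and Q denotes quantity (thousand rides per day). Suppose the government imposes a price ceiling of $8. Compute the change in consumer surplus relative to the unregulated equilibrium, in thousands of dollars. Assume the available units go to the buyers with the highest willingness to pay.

Rearranging demand gives Qd = 55 - 2P; rearranging supply gives Qs = 5P - 36. Setting quantity demanded equal to quantity supplied, 55 - 2P = 5P - 36, gives P* = 13 and Q* = 29.
Because the ceiling (8) lies below the market-clearing price, it is binding.
At P = 8: Qd = 55 - 2·8 = 39 and Qs = 5·8 - 36 = 4.
Consumer surplus without the control is ½ · (27.5 - 13) · 29 = 210.25.
With the ceiling, 4 units are sold at 8 (assume they go to the highest-value buyers). The demand price at Q = 4 is 25.5, so CS = ½ · [(27.5 - 8) + (25.5 - 8)] · 4 = 74.
Change in consumer surplus = 74 - 210.25 = -136.25.

-136.25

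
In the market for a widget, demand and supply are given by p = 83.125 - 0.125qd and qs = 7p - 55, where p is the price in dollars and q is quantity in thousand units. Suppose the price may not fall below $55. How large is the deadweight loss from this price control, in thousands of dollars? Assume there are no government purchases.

420

Rearranging demand gives qd = 665 - 8p. In a free market, 665 - 8p = 7p - 55 gives the equilibrium p* = 48, q* = 281.
Because the floor (55) lies above the market-clearing price, it is binding.
At p = 55: qd = 665 - 8·55 = 225 and qs = 7·55 - 55 = 330.
Quantity traded falls to 225. At q = 225 the demand price is (665 - 225)/8 = 55 and the supply price is (55 + 225)/7 = 40.
Deadweight loss = ½ · (55 - 40) · (281 - 225) = ½ · 15 · 56 = 420.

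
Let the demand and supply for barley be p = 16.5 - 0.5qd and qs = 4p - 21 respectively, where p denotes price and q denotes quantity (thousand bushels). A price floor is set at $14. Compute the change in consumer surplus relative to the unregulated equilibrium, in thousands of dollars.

-50

Rearranging demand gives qd = 33 - 2p. Setting quantity demanded equal to quantity supplied, 33 - 2p = 4p - 21, gives p* = 9 and q* = 15.
Because the floor (14) lies above the market-clearing price, it is binding.
At p = 14: qd = 33 - 2·14 = 5 and qs = 4·14 - 21 = 35.
Consumer surplus without the control is ½ · (16.5 - 9) · 15 = 56.25.
With the floor, consumers buy 5 units at 14, so CS = ½ · (16.5 - 14) · 5 = 6.25.
Change in consumer surplus = 6.25 - 56.25 = -50.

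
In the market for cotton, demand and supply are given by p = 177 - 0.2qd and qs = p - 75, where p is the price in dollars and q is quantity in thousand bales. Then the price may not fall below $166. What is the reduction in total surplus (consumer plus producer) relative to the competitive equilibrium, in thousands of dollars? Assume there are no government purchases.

Rearranging demand gives qd = 885 - 5p. Setting quantity demanded equal to quantity supplied, 885 - 5p = p - 75, gives p* = 160 and q* = 85.
Because the floor (166) lies above the market-clearing price, it is binding.
At p = 166: qd = 885 - 5·166 = 55 and qs = 166 - 75 = 91.
Quantity traded falls to 55. At q = 55 the demand price is (885 - 55)/5 = 166 and the supply price is 75 + 55 = 130.
Deadweight loss = ½ · (166 - 130) · (85 - 55) = ½ · 36 · 30 = 540.

540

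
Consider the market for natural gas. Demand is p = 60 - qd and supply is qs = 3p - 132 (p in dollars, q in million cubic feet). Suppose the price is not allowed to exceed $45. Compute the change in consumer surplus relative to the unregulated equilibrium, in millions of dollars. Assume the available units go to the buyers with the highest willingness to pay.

-31.5

Rearranging demand gives qd = 60 - p. Without the control the market clears where 60 - p = 3p - 132, i.e. p* = 48 and q* = 12.
Because the ceiling (45) lies below the market-clearing price, it is binding.
At p = 45: qd = 60 - 45 = 15 and qs = 3·45 - 132 = 3.
Consumer surplus without the control is ½ · (60 - 48) · 12 = 72.
With the ceiling, 3 units are sold at 45 (assume they go to the highest-value buyers). The demand price at q = 3 is 57, so CS = ½ · [(60 - 45) + (57 - 45)] · 3 = 40.5.
Change in consumer surplus = 40.5 - 72 = -31.5.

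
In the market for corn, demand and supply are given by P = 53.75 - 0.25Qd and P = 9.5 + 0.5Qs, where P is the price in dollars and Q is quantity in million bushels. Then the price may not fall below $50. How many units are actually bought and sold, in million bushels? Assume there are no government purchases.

Rearranging demand gives Qd = 215 - 4P; rearranging supply gives Qs = 2P - 19. In a free market, 215 - 4P = 2P - 19 gives the equilibrium P* = 39, Q* = 59.
Since 50 > 39, the floor is binding.
At P = 50: Qd = 215 - 4·50 = 15 and Qs = 2·50 - 19 = 81.
The quantity actually transacted is the short side, demand: 15.

15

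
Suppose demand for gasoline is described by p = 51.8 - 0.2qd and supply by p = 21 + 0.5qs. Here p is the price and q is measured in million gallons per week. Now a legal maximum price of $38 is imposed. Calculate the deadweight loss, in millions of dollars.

Rearranging demand gives qd = 259 - 5p; rearranging supply gives qs = 2p - 42. Without the control the market clears where 259 - 5p = 2p - 42, i.e. p* = 43 and q* = 44.
Because the ceiling (38) lies below the market-clearing price, it is binding.
At p = 38: qd = 259 - 5·38 = 69 and qs = 2·38 - 42 = 34.
Quantity traded falls to 34. At q = 34 the demand price is (259 - 34)/5 = 45 and the supply price is (42 + 34)/2 = 38.
Deadweight loss = ½ · (45 - 38) · (44 - 34) = ½ · 7 · 10 = 35.

35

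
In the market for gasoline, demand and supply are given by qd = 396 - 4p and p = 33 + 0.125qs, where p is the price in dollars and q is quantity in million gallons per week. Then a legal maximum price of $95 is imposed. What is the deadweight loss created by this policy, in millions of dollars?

0

Rearranging supply gives qs = 8p - 264. Setting quantity demanded equal to quantity supplied, 396 - 4p = 8p - 264, gives p* = 55 and q* = 176.
Since 95 is above p* = 55, the ceiling does not bind and the free-market outcome prevails.
Since the control does not bind, no trades are prevented and deadweight loss is zero.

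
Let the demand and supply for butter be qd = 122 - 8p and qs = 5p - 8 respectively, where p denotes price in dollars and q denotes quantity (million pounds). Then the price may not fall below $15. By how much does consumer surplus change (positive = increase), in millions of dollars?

-110

Setting quantity demanded equal to quantity supplied, 122 - 8p = 5p - 8, gives p* = 10 and q* = 42.
Since 15 > 10, the floor is binding.
At p = 15: qd = 122 - 8·15 = 2 and qs = 5·15 - 8 = 67.
Consumer surplus without the control is ½ · (15.25 - 10) · 42 = 110.25.
With the floor, consumers buy 2 units at 15, so CS = ½ · (15.25 - 15) · 2 = 0.25.
Change in consumer surplus = 0.25 - 110.25 = -110.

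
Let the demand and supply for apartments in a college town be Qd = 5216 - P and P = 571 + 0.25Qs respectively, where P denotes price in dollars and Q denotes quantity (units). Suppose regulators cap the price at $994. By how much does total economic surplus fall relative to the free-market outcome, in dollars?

Rearranging supply gives Qs = 4P - 2284. In a free market, 5216 - P = 4P - 2284 gives the equilibrium P* = 1500, Q* = 3716.
Because the ceiling (994) lies below the market-clearing price, it is binding.
At P = 994: Qd = 5216 - 994 = 4222 and Qs = 4·994 - 2284 = 1692.
Quantity traded falls to 1692. At Q = 1692 the demand price is 5216 - 1692 = 3524 and the supply price is (2284 + 1692)/4 = 994.
Deadweight loss = ½ · (3524 - 994) · (3716 - 1692) = ½ · 2530 · 2024 = 2560360.

2560360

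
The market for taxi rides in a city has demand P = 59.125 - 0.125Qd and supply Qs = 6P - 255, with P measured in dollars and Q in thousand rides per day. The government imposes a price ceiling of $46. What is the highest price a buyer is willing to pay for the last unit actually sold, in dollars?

Rearranging demand gives Qd = 473 - 8P. Setting quantity demanded equal to quantity supplied, 473 - 8P = 6P - 255, gives P* = 52 and Q* = 57.
Because the ceiling (46) lies below the market-clearing price, it is binding.
At P = 46: Qd = 473 - 8·46 = 105 and Qs = 6·46 - 255 = 21.
Only 21 units reach the market. On the demand curve, the marginal buyer's willingness to pay at Q = 21 is (473 - 21)/8 = 56.5.

56.5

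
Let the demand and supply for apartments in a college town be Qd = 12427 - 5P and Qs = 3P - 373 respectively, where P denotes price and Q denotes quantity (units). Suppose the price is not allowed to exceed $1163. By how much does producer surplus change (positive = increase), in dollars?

In a free market, 12427 - 5P = 3P - 373 gives the equilibrium P* = 1600, Q* = 4427.
Because the ceiling (1163) lies below the market-clearing price, it is binding.
At P = 1163: Qd = 12427 - 5·1163 = 6612 and Qs = 3·1163 - 373 = 3116.
Producer surplus without the control is ½ · (1600 - 373/3) · 4427 = 19598329/6.
With the ceiling, producers sell 3116 units at 1163, so PS = ½ · (1163 - 373/3) · 3116 = 4854728/3.
Change in producer surplus = 4854728/3 - 19598329/6 = -1648145.5.

-1648145.5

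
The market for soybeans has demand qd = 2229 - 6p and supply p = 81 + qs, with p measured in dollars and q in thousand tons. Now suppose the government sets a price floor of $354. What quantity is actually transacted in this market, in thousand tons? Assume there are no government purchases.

105

Rearranging supply gives qs = p - 81. In a free market, 2229 - 6p = p - 81 gives the equilibrium p* = 330, q* = 249.
The floor of 354 is above the equilibrium price 330, so it binds.
At p = 354: qd = 2229 - 6·354 = 105 and qs = 354 - 81 = 273.
The quantity actually transacted is the short side, demand: 105.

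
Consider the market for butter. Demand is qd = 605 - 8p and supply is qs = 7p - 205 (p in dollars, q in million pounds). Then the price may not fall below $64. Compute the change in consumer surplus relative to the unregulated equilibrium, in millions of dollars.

-1330

In a free market, 605 - 8p = 7p - 205 gives the equilibrium p* = 54, q* = 173.
The floor of 64 is above the equilibrium price 54, so it binds.
At p = 64: qd = 605 - 8·64 = 93 and qs = 7·64 - 205 = 243.
Consumer surplus without the control is ½ · (75.625 - 54) · 173 = 1870.5625.
With the floor, consumers buy 93 units at 64, so CS = ½ · (75.625 - 64) · 93 = 540.5625.
Change in consumer surplus = 540.5625 - 1870.5625 = -1330.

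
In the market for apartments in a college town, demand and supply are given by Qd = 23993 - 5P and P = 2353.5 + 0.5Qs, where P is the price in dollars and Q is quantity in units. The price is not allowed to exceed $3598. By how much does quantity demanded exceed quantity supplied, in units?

3514

Rearranging supply gives Qs = 2P - 4707. Without the control the market clears where 23993 - 5P = 2P - 4707, i.e. P* = 4100 and Q* = 3493.
Because the ceiling (3598) lies below the market-clearing price, it is binding.
At P = 3598: Qd = 23993 - 5·3598 = 6003 and Qs = 2·3598 - 4707 = 2489.
Shortage = Qd - Qs = 6003 - 2489 = 3514.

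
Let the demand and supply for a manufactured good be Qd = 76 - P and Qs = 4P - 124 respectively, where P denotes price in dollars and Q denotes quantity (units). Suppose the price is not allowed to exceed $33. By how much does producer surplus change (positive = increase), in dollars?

Equilibrium: 76 - P = 4P - 124, so 200 = 5P and P* = 40, Q* = 36.
The ceiling of 33 is below the equilibrium price 40, so it binds.
At P = 33: Qd = 76 - 33 = 43 and Qs = 4·33 - 124 = 8.
Producer surplus without the control is ½ · (40 - 31) · 36 = 162.
With the ceiling, producers sell 8 units at 33, so PS = ½ · (33 - 31) · 8 = 8.
Change in producer surplus = 8 - 162 = -154.

-154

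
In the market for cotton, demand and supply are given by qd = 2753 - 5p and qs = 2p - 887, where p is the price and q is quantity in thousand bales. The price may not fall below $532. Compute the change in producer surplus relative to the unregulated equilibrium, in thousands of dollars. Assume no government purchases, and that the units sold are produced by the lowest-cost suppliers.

216

Without the control the market clears where 2753 - 5p = 2p - 887, i.e. p* = 520 and q* = 153.
The floor of 532 is above the equilibrium price 520, so it binds.
At p = 532: qd = 2753 - 5·532 = 93 and qs = 2·532 - 887 = 177.
Producer surplus without the control is ½ · (520 - 443.5) · 153 = 5852.25.
With the floor, 93 units are sold at 532. The supply price at q = 93 is 490, so PS = ½ · [(532 - 443.5) + (532 - 490)] · 93 = 6068.25.
Change in producer surplus = 6068.25 - 5852.25 = 216.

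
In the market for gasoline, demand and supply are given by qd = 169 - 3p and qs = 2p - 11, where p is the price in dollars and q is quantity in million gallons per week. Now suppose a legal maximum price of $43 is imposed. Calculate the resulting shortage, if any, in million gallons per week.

0

Equilibrium: 169 - 3p = 2p - 11, so 180 = 5p and p* = 36, q* = 61.
The ceiling of 43 is above the equilibrium price 36, so it is not binding; the market clears at p* = 36, q* = 61.
Since the control does not bind, there is no shortage.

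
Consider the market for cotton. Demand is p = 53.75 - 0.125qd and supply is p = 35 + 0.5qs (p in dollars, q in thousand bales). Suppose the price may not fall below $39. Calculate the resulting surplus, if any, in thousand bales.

0

Rearranging demand gives qd = 430 - 8p; rearranging supply gives qs = 2p - 70. Equilibrium: 430 - 8p = 2p - 70, so 500 = 10p and p* = 50, q* = 30.
The floor of 39 is below the equilibrium price 50, so it is not binding; the market clears at p* = 50, q* = 30.
Since the control does not bind, there is no surplus.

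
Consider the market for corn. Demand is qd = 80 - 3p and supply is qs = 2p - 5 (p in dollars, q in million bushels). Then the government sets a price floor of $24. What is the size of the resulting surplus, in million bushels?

35

Setting quantity demanded equal to quantity supplied, 80 - 3p = 2p - 5, gives p* = 17 and q* = 29.
The floor of 24 is above the equilibrium price 17, so it binds.
At p = 24: qd = 80 - 3·24 = 8 and qs = 2·24 - 5 = 43.
Surplus = qs - qd = 43 - 8 = 35.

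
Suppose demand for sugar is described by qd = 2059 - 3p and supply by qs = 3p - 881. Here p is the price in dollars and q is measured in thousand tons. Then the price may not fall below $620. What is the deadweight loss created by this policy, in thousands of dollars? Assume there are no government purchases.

50700

Setting quantity demanded equal to quantity supplied, 2059 - 3p = 3p - 881, gives p* = 490 and q* = 589.
Because the floor (620) lies above the market-clearing price, it is binding.
At p = 620: qd = 2059 - 3·620 = 199 and qs = 3·620 - 881 = 979.
Quantity traded falls to 199. At q = 199 the demand price is (2059 - 199)/3 = 620 and the supply price is (881 + 199)/3 = 360.
Deadweight loss = ½ · (620 - 360) · (589 - 199) = ½ · 260 · 390 = 50700.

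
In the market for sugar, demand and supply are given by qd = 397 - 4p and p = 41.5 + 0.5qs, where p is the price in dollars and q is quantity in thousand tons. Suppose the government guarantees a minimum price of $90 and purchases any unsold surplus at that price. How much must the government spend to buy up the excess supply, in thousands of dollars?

Rearranging supply gives qs = 2p - 83. Setting quantity demanded equal to quantity supplied, 397 - 4p = 2p - 83, gives p* = 80 and q* = 77.
The floor of 90 is above the equilibrium price 80, so it binds.
At p = 90: qd = 397 - 4·90 = 37 and qs = 2·90 - 83 = 97.
Surplus = qs - qd = 60.
Government expenditure = surplus × support price = 60 × 90 = 5400.

5400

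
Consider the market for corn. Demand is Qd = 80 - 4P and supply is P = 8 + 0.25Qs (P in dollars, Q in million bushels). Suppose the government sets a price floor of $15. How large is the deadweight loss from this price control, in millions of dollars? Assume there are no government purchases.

4

Rearranging supply gives Qs = 4P - 32. In a free market, 80 - 4P = 4P - 32 gives the equilibrium P* = 14, Q* = 24.
The floor of 15 is above the equilibrium price 14, so it binds.
At P = 15: Qd = 80 - 4·15 = 20 and Qs = 4·15 - 32 = 28.
Quantity traded falls to 20. At Q = 20 the demand price is (80 - 20)/4 = 15 and the supply price is (32 + 20)/4 = 13.
Deadweight loss = ½ · (15 - 13) · (24 - 20) = ½ · 2 · 4 = 4.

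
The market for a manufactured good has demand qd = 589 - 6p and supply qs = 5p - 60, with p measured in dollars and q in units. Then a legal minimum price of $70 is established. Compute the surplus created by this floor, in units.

121

Equilibrium: 589 - 6p = 5p - 60, so 649 = 11p and p* = 59, q* = 235.
Since 70 > 59, the floor is binding.
At p = 70: qd = 589 - 6·70 = 169 and qs = 5·70 - 60 = 290.
Surplus = qs - qd = 290 - 169 = 121.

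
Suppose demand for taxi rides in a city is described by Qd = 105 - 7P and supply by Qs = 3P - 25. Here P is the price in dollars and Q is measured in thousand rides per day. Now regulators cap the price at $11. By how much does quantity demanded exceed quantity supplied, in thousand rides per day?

In a free market, 105 - 7P = 3P - 25 gives the equilibrium P* = 13, Q* = 14.
Because the ceiling (11) lies below the market-clearing price, it is binding.
At P = 11: Qd = 105 - 7·11 = 28 and Qs = 3·11 - 25 = 8.
Shortage = Qd - Qs = 28 - 8 = 20.

20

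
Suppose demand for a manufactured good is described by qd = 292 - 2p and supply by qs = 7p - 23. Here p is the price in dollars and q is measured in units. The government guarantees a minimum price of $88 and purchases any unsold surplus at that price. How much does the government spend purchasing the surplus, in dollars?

41976

In a free market, 292 - 2p = 7p - 23 gives the equilibrium p* = 35, q* = 222.
Because the floor (88) lies above the market-clearing price, it is binding.
At p = 88: qd = 292 - 2·88 = 116 and qs = 7·88 - 23 = 593.
Surplus = qs - qd = 477.
Government expenditure = surplus × support price = 477 × 88 = 41976.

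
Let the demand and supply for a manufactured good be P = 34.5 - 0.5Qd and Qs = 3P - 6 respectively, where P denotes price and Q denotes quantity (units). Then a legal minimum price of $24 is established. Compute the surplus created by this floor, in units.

45

Rearranging demand gives Qd = 69 - 2P. Equilibrium: 69 - 2P = 3P - 6, so 75 = 5P and P* = 15, Q* = 39.
Since 24 > 15, the floor is binding.
At P = 24: Qd = 69 - 2·24 = 21 and Qs = 3·24 - 6 = 66.
Surplus = Qs - Qd = 66 - 21 = 45.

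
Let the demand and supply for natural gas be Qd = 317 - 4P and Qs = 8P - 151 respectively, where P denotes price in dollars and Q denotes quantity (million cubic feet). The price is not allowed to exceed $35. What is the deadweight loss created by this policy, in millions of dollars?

In a free market, 317 - 4P = 8P - 151 gives the equilibrium P* = 39, Q* = 161.
Since 35 < 39, the ceiling is binding.
At P = 35: Qd = 317 - 4·35 = 177 and Qs = 8·35 - 151 = 129.
Quantity traded falls to 129. At Q = 129 the demand price is (317 - 129)/4 = 47 and the supply price is (151 + 129)/8 = 35.
Deadweight loss = ½ · (47 - 35) · (161 - 129) = ½ · 12 · 32 = 192.

192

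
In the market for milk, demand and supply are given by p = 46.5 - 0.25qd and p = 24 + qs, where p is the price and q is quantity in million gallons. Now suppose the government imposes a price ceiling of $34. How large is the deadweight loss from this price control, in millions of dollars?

40

Rearranging demand gives qd = 186 - 4p; rearranging supply gives qs = p - 24. Without the control the market clears where 186 - 4p = p - 24, i.e. p* = 42 and q* = 18.
The ceiling of 34 is below the equilibrium price 42, so it binds.
At p = 34: qd = 186 - 4·34 = 50 and qs = 34 - 24 = 10.
Quantity traded falls to 10. At q = 10 the demand price is (186 - 10)/4 = 44 and the supply price is 24 + 10 = 34.
Deadweight loss = ½ · (44 - 34) · (18 - 10) = ½ · 10 · 8 = 40.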